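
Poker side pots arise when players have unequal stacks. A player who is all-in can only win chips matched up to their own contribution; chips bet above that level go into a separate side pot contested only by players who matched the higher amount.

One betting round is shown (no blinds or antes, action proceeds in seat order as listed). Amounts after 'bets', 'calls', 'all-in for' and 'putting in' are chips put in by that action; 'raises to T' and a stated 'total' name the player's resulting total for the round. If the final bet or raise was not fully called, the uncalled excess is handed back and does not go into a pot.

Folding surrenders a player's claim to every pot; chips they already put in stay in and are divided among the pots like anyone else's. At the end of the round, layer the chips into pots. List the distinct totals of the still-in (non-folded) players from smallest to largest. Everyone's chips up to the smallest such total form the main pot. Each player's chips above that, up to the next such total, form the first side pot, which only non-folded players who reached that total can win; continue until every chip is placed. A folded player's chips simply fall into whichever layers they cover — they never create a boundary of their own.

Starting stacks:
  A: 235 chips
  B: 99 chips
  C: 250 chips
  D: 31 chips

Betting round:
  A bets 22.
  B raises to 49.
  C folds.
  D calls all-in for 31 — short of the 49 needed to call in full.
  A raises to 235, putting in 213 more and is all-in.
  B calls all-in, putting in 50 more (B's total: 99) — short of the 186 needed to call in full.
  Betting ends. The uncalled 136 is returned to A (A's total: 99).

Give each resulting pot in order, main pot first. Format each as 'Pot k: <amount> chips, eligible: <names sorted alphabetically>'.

Pot 1: 93 chips, eligible: A, B, D
Pot 2: 136 chips, eligible: A, B

Derivation:
Contributions (after 136 returned to A): A=99, B=99, D=31
Folded: C
Pot levels (distinct totals of non-folded players): 31, 99
Layer 1-31: 31 each from A, B, D = 31*3 = 93 chips; eligible A, B, D
Layer 32-99: 68 each from A, B = 68*2 = 136 chips; eligible A, B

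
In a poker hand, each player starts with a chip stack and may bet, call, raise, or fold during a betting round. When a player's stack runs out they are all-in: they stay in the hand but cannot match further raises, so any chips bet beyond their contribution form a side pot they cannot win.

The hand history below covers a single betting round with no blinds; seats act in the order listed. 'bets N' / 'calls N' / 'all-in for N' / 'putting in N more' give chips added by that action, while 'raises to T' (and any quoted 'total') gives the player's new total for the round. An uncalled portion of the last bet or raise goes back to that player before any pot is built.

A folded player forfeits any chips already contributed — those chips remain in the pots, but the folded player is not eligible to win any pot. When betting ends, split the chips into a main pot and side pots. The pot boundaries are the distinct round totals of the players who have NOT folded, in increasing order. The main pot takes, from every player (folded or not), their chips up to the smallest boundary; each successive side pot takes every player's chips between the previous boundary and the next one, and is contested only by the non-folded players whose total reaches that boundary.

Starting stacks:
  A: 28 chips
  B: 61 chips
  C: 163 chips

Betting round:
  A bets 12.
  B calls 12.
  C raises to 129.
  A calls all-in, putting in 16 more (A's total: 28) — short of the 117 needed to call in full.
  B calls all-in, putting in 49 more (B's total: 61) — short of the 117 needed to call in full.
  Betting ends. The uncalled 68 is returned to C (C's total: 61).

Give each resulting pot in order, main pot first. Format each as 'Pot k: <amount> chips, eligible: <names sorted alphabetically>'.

Contributions (after 68 returned to C): A=28, B=61, C=61
Pot levels (distinct totals of non-folded players): 28, 61
Layer 1-28: 28 each from A, B, C = 28*3 = 84 chips; eligible A, B, C
Layer 29-61: 33 each from B, C = 33*2 = 66 chips; eligible B, C

Pot 1: 84 chips, eligible: A, B, C
Pot 2: 66 chips, eligible: B, C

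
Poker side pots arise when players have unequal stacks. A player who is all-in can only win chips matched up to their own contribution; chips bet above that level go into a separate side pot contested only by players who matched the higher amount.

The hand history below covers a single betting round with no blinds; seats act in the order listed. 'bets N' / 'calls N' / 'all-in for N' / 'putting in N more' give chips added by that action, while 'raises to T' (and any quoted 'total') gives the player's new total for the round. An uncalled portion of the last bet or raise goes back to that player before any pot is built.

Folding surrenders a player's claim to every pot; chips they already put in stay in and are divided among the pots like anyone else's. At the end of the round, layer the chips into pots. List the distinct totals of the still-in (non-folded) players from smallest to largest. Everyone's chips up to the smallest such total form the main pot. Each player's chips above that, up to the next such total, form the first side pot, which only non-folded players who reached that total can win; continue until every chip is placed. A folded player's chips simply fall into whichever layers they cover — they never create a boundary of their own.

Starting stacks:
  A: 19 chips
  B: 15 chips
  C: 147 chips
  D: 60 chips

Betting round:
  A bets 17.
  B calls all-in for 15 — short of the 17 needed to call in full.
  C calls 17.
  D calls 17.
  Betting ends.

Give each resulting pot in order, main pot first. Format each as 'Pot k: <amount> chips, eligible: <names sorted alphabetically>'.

Pot 1: 60 chips, eligible: A, B, C, D
Pot 2: 6 chips, eligible: A, C, D

Derivation:
Contributions: A=17, B=15, C=17, D=17
Pot levels (distinct totals of non-folded players): 15, 17
Layer 1-15: 15 each from A, B, C, D = 15*4 = 60 chips; eligible A, B, C, D
Layer 16-17: 2 each from A, C, D = 2*3 = 6 chips; eligible A, C, D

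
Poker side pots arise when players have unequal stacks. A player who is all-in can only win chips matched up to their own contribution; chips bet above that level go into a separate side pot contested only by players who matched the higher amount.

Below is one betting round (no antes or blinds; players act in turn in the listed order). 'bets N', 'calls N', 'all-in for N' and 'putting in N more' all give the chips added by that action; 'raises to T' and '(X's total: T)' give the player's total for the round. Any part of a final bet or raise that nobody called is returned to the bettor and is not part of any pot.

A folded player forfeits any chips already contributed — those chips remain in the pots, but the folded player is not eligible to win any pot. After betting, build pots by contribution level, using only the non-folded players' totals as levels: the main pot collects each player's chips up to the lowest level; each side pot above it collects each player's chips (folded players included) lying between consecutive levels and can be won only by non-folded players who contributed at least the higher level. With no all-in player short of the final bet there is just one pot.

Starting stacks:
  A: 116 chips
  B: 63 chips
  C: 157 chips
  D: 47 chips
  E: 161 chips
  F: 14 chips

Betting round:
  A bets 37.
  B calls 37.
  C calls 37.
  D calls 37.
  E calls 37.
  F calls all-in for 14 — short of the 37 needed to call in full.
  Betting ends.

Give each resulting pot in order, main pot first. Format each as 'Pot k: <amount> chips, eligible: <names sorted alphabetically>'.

Pot 1: 84 chips, eligible: A, B, C, D, E, F
Pot 2: 115 chips, eligible: A, B, C, D, E

Derivation:
Contributions: A=37, B=37, C=37, D=37, E=37, F=14
Pot levels (distinct totals of non-folded players): 14, 37
Layer 1-14: 14 each from A, B, C, D, E, F = 14*6 = 84 chips; eligible A, B, C, D, E, F
Layer 15-37: 23 each from A, B, C, D, E = 23*5 = 115 chips; eligible A, B, C, D, E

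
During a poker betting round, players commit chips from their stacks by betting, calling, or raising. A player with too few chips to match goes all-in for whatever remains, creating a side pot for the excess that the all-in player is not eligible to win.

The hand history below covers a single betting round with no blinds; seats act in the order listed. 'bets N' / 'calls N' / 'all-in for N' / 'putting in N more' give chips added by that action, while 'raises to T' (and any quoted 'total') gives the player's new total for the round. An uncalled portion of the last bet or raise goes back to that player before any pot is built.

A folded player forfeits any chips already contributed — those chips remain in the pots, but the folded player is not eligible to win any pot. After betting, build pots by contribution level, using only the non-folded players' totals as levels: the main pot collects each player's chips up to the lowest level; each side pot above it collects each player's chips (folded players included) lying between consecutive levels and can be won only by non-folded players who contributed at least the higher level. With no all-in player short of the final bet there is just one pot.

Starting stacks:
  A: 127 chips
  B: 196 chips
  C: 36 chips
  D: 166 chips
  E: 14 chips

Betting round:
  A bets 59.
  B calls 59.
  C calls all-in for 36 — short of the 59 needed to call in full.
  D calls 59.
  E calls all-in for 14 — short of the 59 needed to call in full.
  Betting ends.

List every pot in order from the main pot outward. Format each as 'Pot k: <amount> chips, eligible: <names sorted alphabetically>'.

Contributions: A=59, B=59, C=36, D=59, E=14
Pot levels (distinct totals of non-folded players): 14, 36, 59
Layer 1-14: 14 each from A, B, C, D, E = 14*5 = 70 chips; eligible A, B, C, D, E
Layer 15-36: 22 each from A, B, C, D = 22*4 = 88 chips; eligible A, B, C, D
Layer 37-59: 23 each from A, B, D = 23*3 = 69 chips; eligible A, B, D

Pot 1: 70 chips, eligible: A, B, C, D, E
Pot 2: 88 chips, eligible: A, B, C, D
Pot 3: 69 chips, eligible: A, B, D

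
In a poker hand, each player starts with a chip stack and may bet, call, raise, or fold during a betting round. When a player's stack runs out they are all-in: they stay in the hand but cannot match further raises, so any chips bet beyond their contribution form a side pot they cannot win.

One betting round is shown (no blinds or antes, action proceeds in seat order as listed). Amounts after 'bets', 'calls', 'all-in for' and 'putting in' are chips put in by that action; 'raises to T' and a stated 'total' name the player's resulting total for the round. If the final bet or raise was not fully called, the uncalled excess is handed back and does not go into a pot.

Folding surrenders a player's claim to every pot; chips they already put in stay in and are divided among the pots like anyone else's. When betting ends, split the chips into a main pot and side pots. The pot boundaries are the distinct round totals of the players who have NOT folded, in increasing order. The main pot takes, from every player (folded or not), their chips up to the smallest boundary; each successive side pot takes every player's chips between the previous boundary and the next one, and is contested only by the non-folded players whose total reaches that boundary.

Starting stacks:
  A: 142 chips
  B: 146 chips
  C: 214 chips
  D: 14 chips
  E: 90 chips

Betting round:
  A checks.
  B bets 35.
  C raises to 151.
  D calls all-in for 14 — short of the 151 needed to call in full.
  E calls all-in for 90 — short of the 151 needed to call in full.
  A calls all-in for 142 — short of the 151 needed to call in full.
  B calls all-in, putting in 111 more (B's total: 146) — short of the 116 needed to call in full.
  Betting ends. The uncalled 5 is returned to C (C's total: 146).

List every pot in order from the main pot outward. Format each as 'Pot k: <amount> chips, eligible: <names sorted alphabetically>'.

Contributions (after 5 returned to C): A=142, B=146, C=146, D=14, E=90
Pot levels (distinct totals of non-folded players): 14, 90, 142, 146
Layer 1-14: 14 each from A, B, C, D, E = 14*5 = 70 chips; eligible A, B, C, D, E
Layer 15-90: 76 each from A, B, C, E = 76*4 = 304 chips; eligible A, B, C, E
Layer 91-142: 52 each from A, B, C = 52*3 = 156 chips; eligible A, B, C
Layer 143-146: 4 each from B, C = 4*2 = 8 chips; eligible B, C

Pot 1: 70 chips, eligible: A, B, C, D, E
Pot 2: 304 chips, eligible: A, B, C, E
Pot 3: 156 chips, eligible: A, B, C
Pot 4: 8 chips, eligible: B, C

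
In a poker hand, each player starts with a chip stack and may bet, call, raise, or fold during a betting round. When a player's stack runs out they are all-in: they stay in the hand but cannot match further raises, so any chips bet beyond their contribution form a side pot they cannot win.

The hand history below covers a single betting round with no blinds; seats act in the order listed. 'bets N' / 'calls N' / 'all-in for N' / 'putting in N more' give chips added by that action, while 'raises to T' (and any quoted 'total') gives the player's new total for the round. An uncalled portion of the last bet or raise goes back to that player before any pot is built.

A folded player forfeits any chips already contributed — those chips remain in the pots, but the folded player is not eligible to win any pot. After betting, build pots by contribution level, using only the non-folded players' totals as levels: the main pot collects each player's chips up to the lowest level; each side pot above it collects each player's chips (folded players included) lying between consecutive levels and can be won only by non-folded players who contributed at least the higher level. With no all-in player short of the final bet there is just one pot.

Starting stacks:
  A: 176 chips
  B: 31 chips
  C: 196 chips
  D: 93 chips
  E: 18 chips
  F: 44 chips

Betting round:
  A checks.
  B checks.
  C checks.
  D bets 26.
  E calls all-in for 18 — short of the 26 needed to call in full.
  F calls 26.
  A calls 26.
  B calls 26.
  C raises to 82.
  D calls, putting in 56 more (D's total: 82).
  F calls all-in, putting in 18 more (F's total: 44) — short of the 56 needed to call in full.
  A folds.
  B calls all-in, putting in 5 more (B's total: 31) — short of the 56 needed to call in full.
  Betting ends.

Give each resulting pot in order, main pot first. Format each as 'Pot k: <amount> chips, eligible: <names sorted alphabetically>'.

Contributions: A=26, B=31, C=82, D=82, E=18, F=44
Folded: A
Pot levels (distinct totals of non-folded players): 18, 31, 44, 82
Layer 1-18: 18 each from A, B, C, D, E, F = 18*6 = 108 chips; eligible B, C, D, E, F
Layer 19-31: A 8 + B 13 + C 13 + D 13 + F 13 = 60 chips; eligible B, C, D, F
Layer 32-44: 13 each from C, D, F = 13*3 = 39 chips; eligible C, D, F
Layer 45-82: 38 each from C, D = 38*2 = 76 chips; eligible C, D

Pot 1: 108 chips, eligible: B, C, D, E, F
Pot 2: 60 chips, eligible: B, C, D, F
Pot 3: 39 chips, eligible: C, D, F
Pot 4: 76 chips, eligible: C, D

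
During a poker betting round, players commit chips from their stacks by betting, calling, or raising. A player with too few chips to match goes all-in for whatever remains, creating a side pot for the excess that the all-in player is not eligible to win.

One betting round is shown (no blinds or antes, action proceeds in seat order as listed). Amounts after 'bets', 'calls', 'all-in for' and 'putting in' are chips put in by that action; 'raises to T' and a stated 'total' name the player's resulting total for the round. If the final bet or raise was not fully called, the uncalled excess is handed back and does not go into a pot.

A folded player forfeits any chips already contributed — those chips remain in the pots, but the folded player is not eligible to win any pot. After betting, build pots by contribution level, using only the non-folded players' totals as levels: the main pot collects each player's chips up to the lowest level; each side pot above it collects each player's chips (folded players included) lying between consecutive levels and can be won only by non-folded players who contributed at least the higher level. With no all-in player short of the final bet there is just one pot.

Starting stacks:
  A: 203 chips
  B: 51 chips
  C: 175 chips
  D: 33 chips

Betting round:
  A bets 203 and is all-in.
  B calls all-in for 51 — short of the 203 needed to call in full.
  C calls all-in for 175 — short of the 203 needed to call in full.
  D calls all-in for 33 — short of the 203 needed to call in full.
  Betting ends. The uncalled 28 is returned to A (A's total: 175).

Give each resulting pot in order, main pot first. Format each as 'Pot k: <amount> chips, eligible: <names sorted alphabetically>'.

Pot 1: 132 chips, eligible: A, B, C, D
Pot 2: 54 chips, eligible: A, B, C
Pot 3: 248 chips, eligible: A, C

Derivation:
Contributions (after 28 returned to A): A=175, B=51, C=175, D=33
Pot levels (distinct totals of non-folded players): 33, 51, 175
Layer 1-33: 33 each from A, B, C, D = 33*4 = 132 chips; eligible A, B, C, D
Layer 34-51: 18 each from A, B, C = 18*3 = 54 chips; eligible A, B, C
Layer 52-175: 124 each from A, C = 124*2 = 248 chips; eligible A, C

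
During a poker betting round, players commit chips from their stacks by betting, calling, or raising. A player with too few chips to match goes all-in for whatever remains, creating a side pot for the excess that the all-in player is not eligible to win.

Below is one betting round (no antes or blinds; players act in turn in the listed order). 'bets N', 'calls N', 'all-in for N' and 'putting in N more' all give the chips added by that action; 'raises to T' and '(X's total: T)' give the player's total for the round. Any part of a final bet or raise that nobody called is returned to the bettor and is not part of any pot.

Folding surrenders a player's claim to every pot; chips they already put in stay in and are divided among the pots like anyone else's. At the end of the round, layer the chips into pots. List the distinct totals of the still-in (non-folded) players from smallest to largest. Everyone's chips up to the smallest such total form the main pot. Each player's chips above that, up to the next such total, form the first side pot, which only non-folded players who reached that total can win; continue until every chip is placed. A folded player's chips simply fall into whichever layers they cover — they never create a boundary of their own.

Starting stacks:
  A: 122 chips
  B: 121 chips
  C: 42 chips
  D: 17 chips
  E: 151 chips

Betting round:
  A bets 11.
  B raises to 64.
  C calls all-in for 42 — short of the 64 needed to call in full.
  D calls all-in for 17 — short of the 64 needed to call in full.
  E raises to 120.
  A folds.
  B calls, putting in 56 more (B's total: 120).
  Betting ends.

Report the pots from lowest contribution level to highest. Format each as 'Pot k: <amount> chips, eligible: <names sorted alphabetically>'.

Pot 1: 79 chips, eligible: B, C, D, E
Pot 2: 75 chips, eligible: B, C, E
Pot 3: 156 chips, eligible: B, E

Derivation:
Contributions: A=11, B=120, C=42, D=17, E=120
Folded: A
Pot levels (distinct totals of non-folded players): 17, 42, 120
Layer 1-17: A 11 + B 17 + C 17 + D 17 + E 17 = 79 chips; eligible B, C, D, E
Layer 18-42: 25 each from B, C, E = 25*3 = 75 chips; eligible B, C, E
Layer 43-120: 78 each from B, E = 78*2 = 156 chips; eligible B, E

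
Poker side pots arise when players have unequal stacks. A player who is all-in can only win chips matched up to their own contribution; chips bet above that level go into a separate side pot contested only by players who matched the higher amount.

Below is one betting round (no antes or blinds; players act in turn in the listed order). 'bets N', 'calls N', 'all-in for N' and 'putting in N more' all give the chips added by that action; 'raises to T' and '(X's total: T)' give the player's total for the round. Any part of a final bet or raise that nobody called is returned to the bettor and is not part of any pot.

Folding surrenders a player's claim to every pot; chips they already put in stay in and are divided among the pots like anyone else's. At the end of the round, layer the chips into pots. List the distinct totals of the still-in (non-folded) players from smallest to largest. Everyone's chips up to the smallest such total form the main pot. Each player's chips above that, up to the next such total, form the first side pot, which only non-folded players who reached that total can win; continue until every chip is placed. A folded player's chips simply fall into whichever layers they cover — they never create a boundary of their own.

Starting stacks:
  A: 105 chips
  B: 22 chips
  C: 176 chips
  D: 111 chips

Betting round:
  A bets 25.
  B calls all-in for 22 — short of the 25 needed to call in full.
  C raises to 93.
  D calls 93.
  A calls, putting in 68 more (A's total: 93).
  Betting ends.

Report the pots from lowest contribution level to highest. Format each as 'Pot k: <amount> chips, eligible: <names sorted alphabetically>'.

Contributions: A=93, B=22, C=93, D=93
Pot levels (distinct totals of non-folded players): 22, 93
Layer 1-22: 22 each from A, B, C, D = 22*4 = 88 chips; eligible A, B, C, D
Layer 23-93: 71 each from A, C, D = 71*3 = 213 chips; eligible A, C, D

Pot 1: 88 chips, eligible: A, B, C, D
Pot 2: 213 chips, eligible: A, C, D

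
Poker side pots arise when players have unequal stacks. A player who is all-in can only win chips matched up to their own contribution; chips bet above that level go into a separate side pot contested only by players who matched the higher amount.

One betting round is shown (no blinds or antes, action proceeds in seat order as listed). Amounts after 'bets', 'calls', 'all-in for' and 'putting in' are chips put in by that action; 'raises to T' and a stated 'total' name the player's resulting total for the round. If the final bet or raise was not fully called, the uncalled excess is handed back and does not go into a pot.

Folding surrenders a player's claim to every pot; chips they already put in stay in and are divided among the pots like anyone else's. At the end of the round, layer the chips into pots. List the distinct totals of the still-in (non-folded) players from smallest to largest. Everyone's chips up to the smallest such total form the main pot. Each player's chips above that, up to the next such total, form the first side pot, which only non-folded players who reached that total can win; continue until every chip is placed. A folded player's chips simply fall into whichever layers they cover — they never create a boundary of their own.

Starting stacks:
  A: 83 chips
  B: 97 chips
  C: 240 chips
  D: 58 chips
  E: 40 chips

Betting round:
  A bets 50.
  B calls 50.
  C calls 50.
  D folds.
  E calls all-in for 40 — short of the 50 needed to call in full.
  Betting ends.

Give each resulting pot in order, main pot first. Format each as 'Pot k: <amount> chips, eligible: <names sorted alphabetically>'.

Pot 1: 160 chips, eligible: A, B, C, E
Pot 2: 30 chips, eligible: A, B, C

Derivation:
Contributions: A=50, B=50, C=50, E=40
Folded: D
Pot levels (distinct totals of non-folded players): 40, 50
Layer 1-40: 40 each from A, B, C, E = 40*4 = 160 chips; eligible A, B, C, E
Layer 41-50: 10 each from A, B, C = 10*3 = 30 chips; eligible A, B, C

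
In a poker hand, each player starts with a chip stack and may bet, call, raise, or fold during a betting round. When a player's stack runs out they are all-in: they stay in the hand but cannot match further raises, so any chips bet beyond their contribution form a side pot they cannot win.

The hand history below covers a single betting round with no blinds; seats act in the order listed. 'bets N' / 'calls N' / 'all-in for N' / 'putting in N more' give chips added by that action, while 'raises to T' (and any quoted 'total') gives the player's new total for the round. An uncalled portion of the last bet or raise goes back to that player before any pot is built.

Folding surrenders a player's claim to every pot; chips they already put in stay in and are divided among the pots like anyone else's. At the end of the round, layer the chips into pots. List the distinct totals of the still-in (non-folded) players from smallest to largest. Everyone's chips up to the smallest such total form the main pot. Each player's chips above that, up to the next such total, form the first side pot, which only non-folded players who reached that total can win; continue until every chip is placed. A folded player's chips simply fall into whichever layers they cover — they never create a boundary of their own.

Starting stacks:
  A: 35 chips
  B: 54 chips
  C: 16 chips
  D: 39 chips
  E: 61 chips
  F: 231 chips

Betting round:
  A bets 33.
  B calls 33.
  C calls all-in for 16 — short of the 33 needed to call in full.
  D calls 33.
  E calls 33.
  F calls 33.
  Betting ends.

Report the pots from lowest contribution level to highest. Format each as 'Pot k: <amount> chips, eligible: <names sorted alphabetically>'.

Pot 1: 96 chips, eligible: A, B, C, D, E, F
Pot 2: 85 chips, eligible: A, B, D, E, F

Derivation:
Contributions: A=33, B=33, C=16, D=33, E=33, F=33
Pot levels (distinct totals of non-folded players): 16, 33
Layer 1-16: 16 each from A, B, C, D, E, F = 16*6 = 96 chips; eligible A, B, C, D, E, F
Layer 17-33: 17 each from A, B, D, E, F = 17*5 = 85 chips; eligible A, B, D, E, F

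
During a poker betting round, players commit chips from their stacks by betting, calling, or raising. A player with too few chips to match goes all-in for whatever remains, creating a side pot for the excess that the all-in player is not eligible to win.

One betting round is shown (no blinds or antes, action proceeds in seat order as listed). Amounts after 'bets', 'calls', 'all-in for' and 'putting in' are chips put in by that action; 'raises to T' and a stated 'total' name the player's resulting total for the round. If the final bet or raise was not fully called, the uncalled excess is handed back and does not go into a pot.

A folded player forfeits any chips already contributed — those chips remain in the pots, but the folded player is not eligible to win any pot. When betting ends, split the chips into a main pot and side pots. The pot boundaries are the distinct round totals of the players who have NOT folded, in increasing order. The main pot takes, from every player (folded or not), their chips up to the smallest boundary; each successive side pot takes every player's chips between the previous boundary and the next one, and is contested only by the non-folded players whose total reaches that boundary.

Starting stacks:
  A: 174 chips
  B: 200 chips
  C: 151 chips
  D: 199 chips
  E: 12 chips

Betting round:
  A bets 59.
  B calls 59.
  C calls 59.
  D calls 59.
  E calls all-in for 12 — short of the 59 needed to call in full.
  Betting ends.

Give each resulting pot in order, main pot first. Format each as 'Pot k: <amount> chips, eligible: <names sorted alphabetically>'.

Contributions: A=59, B=59, C=59, D=59, E=12
Pot levels (distinct totals of non-folded players): 12, 59
Layer 1-12: 12 each from A, B, C, D, E = 12*5 = 60 chips; eligible A, B, C, D, E
Layer 13-59: 47 each from A, B, C, D = 47*4 = 188 chips; eligible A, B, C, D

Pot 1: 60 chips, eligible: A, B, C, D, E
Pot 2: 188 chips, eligible: A, B, C, D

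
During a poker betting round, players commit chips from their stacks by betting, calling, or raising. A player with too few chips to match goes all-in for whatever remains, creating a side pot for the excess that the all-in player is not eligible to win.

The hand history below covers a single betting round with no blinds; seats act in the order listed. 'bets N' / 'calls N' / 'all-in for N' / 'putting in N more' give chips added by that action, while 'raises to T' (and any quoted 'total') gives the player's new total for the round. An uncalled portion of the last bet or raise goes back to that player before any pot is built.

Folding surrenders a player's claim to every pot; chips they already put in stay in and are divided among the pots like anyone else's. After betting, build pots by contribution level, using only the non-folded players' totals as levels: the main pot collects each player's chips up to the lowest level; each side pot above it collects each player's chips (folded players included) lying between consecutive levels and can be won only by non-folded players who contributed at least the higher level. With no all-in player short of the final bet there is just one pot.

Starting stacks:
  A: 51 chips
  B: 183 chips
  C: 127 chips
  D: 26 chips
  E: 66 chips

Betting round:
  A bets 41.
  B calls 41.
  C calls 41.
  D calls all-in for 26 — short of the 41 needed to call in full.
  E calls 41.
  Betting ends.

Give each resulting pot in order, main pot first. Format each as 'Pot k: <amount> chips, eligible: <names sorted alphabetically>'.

Contributions: A=41, B=41, C=41, D=26, E=41
Pot levels (distinct totals of non-folded players): 26, 41
Layer 1-26: 26 each from A, B, C, D, E = 26*5 = 130 chips; eligible A, B, C, D, E
Layer 27-41: 15 each from A, B, C, E = 15*4 = 60 chips; eligible A, B, C, E

Pot 1: 130 chips, eligible: A, B, C, D, E
Pot 2: 60 chips, eligible: A, B, C, E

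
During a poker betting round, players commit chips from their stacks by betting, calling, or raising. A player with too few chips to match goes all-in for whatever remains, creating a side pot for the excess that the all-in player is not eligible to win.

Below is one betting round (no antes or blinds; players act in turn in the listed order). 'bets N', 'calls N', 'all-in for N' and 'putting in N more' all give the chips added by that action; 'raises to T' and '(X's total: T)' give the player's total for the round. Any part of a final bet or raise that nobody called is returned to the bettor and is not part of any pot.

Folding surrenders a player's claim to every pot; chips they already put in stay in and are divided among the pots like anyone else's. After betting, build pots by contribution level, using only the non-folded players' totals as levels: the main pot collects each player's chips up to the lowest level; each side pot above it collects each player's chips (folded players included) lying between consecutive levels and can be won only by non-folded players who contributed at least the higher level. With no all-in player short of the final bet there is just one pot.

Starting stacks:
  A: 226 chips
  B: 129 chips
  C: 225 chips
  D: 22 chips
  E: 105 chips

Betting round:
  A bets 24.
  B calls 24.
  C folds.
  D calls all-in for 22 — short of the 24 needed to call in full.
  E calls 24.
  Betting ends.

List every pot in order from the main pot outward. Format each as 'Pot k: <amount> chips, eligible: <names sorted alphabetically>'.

Contributions: A=24, B=24, D=22, E=24
Folded: C
Pot levels (distinct totals of non-folded players): 22, 24
Layer 1-22: 22 each from A, B, D, E = 22*4 = 88 chips; eligible A, B, D, E
Layer 23-24: 2 each from A, B, E = 2*3 = 6 chips; eligible A, B, E

Pot 1: 88 chips, eligible: A, B, D, E
Pot 2: 6 chips, eligible: A, B, E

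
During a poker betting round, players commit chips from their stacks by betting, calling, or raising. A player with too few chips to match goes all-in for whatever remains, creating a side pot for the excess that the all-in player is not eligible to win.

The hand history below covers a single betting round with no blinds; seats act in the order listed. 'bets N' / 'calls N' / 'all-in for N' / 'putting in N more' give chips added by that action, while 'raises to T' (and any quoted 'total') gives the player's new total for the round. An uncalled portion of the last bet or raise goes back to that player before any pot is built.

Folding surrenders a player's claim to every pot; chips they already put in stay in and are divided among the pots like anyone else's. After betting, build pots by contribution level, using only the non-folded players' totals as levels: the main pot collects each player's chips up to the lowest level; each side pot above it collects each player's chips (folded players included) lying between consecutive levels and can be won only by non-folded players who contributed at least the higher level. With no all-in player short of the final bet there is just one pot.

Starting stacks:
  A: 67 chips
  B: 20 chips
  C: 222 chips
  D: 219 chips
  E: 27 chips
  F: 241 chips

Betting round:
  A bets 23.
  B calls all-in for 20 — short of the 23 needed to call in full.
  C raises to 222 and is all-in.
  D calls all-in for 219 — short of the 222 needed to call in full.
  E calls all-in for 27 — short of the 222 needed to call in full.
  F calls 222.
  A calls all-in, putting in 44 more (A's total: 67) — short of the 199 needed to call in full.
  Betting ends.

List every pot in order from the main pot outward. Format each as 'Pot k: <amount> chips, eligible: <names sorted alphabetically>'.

Pot 1: 120 chips, eligible: A, B, C, D, E, F
Pot 2: 35 chips, eligible: A, C, D, E, F
Pot 3: 160 chips, eligible: A, C, D, F
Pot 4: 456 chips, eligible: C, D, F
Pot 5: 6 chips, eligible: C, F

Derivation:
Contributions: A=67, B=20, C=222, D=219, E=27, F=222
Pot levels (distinct totals of non-folded players): 20, 27, 67, 219, 222
Layer 1-20: 20 each from A, B, C, D, E, F = 20*6 = 120 chips; eligible A, B, C, D, E, F
Layer 21-27: 7 each from A, C, D, E, F = 7*5 = 35 chips; eligible A, C, D, E, F
Layer 28-67: 40 each from A, C, D, F = 40*4 = 160 chips; eligible A, C, D, F
Layer 68-219: 152 each from C, D, F = 152*3 = 456 chips; eligible C, D, F
Layer 220-222: 3 each from C, F = 3*2 = 6 chips; eligible C, F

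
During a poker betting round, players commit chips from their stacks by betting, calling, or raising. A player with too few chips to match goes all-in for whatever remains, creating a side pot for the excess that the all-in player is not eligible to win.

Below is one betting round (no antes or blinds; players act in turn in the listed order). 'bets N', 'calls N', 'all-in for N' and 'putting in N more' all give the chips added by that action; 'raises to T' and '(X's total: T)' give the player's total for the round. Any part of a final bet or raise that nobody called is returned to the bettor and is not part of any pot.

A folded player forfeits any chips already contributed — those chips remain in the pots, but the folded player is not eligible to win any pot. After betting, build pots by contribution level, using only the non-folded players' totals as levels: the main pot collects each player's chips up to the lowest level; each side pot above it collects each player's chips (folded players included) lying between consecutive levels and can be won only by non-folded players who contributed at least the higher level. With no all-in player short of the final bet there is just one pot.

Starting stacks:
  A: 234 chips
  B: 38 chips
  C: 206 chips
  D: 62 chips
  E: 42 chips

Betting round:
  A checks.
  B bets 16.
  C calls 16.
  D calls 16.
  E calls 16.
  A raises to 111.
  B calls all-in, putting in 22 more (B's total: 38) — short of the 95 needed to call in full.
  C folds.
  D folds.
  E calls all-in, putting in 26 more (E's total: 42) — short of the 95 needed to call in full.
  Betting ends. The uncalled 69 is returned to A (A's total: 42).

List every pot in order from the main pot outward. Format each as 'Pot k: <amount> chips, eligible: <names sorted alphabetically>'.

Pot 1: 146 chips, eligible: A, B, E
Pot 2: 8 chips, eligible: A, E

Derivation:
Contributions (after 69 returned to A): A=42, B=38, C=16, D=16, E=42
Folded: C, D
Pot levels (distinct totals of non-folded players): 38, 42
Layer 1-38: A 38 + B 38 + C 16 + D 16 + E 38 = 146 chips; eligible A, B, E
Layer 39-42: 4 each from A, E = 4*2 = 8 chips; eligible A, E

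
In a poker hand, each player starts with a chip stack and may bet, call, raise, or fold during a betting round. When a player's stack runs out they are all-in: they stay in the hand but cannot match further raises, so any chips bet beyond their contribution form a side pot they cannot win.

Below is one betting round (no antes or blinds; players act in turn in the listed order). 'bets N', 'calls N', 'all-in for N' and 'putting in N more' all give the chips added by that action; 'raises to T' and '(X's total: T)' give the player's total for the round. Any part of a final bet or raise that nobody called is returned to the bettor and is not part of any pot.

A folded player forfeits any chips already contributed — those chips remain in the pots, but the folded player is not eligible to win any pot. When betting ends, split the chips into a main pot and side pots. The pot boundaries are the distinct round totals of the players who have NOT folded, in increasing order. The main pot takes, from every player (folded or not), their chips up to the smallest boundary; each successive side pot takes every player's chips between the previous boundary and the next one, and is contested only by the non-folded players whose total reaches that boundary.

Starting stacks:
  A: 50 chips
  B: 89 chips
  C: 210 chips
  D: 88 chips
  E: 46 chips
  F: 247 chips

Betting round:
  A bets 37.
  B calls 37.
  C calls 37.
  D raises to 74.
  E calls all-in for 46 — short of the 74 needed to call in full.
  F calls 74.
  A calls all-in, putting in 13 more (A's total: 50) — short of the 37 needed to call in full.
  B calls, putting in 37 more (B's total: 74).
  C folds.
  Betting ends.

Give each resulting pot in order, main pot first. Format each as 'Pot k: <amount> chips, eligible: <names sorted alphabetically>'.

Pot 1: 267 chips, eligible: A, B, D, E, F
Pot 2: 16 chips, eligible: A, B, D, F
Pot 3: 72 chips, eligible: B, D, F

Derivation:
Contributions: A=50, B=74, C=37, D=74, E=46, F=74
Folded: C
Pot levels (distinct totals of non-folded players): 46, 50, 74
Layer 1-46: A 46 + B 46 + C 37 + D 46 + E 46 + F 46 = 267 chips; eligible A, B, D, E, F
Layer 47-50: 4 each from A, B, D, F = 4*4 = 16 chips; eligible A, B, D, F
Layer 51-74: 24 each from B, D, F = 24*3 = 72 chips; eligible B, D, F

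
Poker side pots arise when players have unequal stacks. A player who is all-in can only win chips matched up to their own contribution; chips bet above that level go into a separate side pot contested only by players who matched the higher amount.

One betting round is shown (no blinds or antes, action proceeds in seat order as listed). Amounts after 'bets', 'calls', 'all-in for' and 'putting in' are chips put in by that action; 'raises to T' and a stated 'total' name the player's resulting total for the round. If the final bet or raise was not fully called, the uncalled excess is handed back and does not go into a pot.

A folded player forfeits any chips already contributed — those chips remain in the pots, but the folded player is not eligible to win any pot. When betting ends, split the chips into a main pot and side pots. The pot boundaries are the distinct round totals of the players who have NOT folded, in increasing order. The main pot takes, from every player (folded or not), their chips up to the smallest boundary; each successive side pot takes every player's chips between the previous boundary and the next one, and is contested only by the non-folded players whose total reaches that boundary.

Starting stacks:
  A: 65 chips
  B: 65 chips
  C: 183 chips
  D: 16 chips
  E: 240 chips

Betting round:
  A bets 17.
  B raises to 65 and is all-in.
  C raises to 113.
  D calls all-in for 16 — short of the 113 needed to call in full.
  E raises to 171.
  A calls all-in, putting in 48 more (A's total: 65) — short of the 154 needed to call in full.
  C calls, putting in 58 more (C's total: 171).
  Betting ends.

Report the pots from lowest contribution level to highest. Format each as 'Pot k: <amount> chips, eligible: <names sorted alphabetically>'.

Pot 1: 80 chips, eligible: A, B, C, D, E
Pot 2: 196 chips, eligible: A, B, C, E
Pot 3: 212 chips, eligible: C, E

Derivation:
Contributions: A=65, B=65, C=171, D=16, E=171
Pot levels (distinct totals of non-folded players): 16, 65, 171
Layer 1-16: 16 each from A, B, C, D, E = 16*5 = 80 chips; eligible A, B, C, D, E
Layer 17-65: 49 each from A, B, C, E = 49*4 = 196 chips; eligible A, B, C, E
Layer 66-171: 106 each from C, E = 106*2 = 212 chips; eligible C, E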